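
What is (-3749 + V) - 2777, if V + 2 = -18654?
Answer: -25182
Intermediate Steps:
V = -18656 (V = -2 - 18654 = -18656)
(-3749 + V) - 2777 = (-3749 - 18656) - 2777 = -22405 - 2777 = -25182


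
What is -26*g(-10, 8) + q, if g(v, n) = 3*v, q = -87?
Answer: 693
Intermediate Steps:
-26*g(-10, 8) + q = -78*(-10) - 87 = -26*(-30) - 87 = 780 - 87 = 693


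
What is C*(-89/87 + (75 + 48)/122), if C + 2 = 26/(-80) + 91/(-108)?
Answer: 537097/11463120 ≈ 0.046854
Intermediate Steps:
C = -3421/1080 (C = -2 + (26/(-80) + 91/(-108)) = -2 + (26*(-1/80) + 91*(-1/108)) = -2 + (-13/40 - 91/108) = -2 - 1261/1080 = -3421/1080 ≈ -3.1676)
C*(-89/87 + (75 + 48)/122) = -3421*(-89/87 + (75 + 48)/122)/1080 = -3421*(-89*1/87 + 123*(1/122))/1080 = -3421*(-89/87 + 123/122)/1080 = -3421/1080*(-157/10614) = 537097/11463120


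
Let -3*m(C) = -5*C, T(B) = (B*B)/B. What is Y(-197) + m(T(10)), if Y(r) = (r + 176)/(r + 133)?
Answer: 3263/192 ≈ 16.995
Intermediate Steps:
T(B) = B (T(B) = B²/B = B)
Y(r) = (176 + r)/(133 + r)
m(C) = 5*C/3 (m(C) = -(-5)*C/3 = 5*C/3)
Y(-197) + m(T(10)) = (176 - 197)/(133 - 197) + (5/3)*10 = -21/(-64) + 50/3 = -1/64*(-21) + 50/3 = 21/64 + 50/3 = 3263/192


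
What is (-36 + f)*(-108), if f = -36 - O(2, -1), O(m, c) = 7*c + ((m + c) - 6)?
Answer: 6480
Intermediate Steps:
O(m, c) = -6 + m + 8*c (O(m, c) = 7*c + ((c + m) - 6) = 7*c + (-6 + c + m) = -6 + m + 8*c)
f = -24 (f = -36 - (-6 + 2 + 8*(-1)) = -36 - (-6 + 2 - 8) = -36 - 1*(-12) = -36 + 12 = -24)
(-36 + f)*(-108) = (-36 - 24)*(-108) = -60*(-108) = 6480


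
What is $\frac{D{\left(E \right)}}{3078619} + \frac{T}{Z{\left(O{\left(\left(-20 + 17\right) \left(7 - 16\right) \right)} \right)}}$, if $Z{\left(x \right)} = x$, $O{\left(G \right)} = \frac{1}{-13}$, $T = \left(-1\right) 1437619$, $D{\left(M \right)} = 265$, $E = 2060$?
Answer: $\frac{57536455186358}{3078619} \approx 1.8689 \cdot 10^{7}$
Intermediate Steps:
$T = -1437619$
$O{\left(G \right)} = - \frac{1}{13}$
$\frac{D{\left(E \right)}}{3078619} + \frac{T}{Z{\left(O{\left(\left(-20 + 17\right) \left(7 - 16\right) \right)} \right)}} = \frac{265}{3078619} - \frac{1437619}{- \frac{1}{13}} = 265 \cdot \frac{1}{3078619} - -18689047 = \frac{265}{3078619} + 18689047 = \frac{57536455186358}{3078619}$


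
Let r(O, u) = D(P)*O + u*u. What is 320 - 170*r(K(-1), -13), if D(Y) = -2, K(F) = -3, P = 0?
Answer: -29430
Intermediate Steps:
r(O, u) = u**2 - 2*O (r(O, u) = -2*O + u*u = -2*O + u**2 = u**2 - 2*O)
320 - 170*r(K(-1), -13) = 320 - 170*((-13)**2 - 2*(-3)) = 320 - 170*(169 + 6) = 320 - 170*175 = 320 - 29750 = -29430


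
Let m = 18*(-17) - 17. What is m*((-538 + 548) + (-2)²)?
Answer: -4522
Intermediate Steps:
m = -323 (m = -306 - 17 = -323)
m*((-538 + 548) + (-2)²) = -323*((-538 + 548) + (-2)²) = -323*(10 + 4) = -323*14 = -4522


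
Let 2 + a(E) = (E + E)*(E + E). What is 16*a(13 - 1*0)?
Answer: 10784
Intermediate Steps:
a(E) = -2 + 4*E² (a(E) = -2 + (E + E)*(E + E) = -2 + (2*E)*(2*E) = -2 + 4*E²)
16*a(13 - 1*0) = 16*(-2 + 4*(13 - 1*0)²) = 16*(-2 + 4*(13 + 0)²) = 16*(-2 + 4*13²) = 16*(-2 + 4*169) = 16*(-2 + 676) = 16*674 = 10784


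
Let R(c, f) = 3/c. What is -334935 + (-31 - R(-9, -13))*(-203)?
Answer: -986129/3 ≈ -3.2871e+5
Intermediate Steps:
-334935 + (-31 - R(-9, -13))*(-203) = -334935 + (-31 - 3/(-9))*(-203) = -334935 + (-31 - 3*(-1)/9)*(-203) = -334935 + (-31 - 1*(-⅓))*(-203) = -334935 + (-31 + ⅓)*(-203) = -334935 - 92/3*(-203) = -334935 + 18676/3 = -986129/3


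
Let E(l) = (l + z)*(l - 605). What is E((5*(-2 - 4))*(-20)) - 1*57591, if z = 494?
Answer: -63061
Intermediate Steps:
E(l) = (-605 + l)*(494 + l) (E(l) = (l + 494)*(l - 605) = (494 + l)*(-605 + l) = (-605 + l)*(494 + l))
E((5*(-2 - 4))*(-20)) - 1*57591 = (-298870 + ((5*(-2 - 4))*(-20))**2 - 111*5*(-2 - 4)*(-20)) - 1*57591 = (-298870 + ((5*(-6))*(-20))**2 - 111*5*(-6)*(-20)) - 57591 = (-298870 + (-30*(-20))**2 - (-3330)*(-20)) - 57591 = (-298870 + 600**2 - 111*600) - 57591 = (-298870 + 360000 - 66600) - 57591 = -5470 - 57591 = -63061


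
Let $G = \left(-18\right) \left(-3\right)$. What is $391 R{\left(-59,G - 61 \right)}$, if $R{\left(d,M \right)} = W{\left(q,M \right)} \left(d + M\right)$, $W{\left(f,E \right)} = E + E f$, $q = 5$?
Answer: $1083852$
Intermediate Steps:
$G = 54$
$R{\left(d,M \right)} = 6 M \left(M + d\right)$ ($R{\left(d,M \right)} = M \left(1 + 5\right) \left(d + M\right) = M 6 \left(M + d\right) = 6 M \left(M + d\right)$)
$391 R{\left(-59,G - 61 \right)} = 391 \cdot 6 \left(54 - 61\right) \left(\left(54 - 61\right) - 59\right) = 391 \cdot 6 \left(-7\right) \left(-7 - 59\right) = 391 \cdot 6 \left(-7\right) \left(-66\right) = 391 \cdot 2772 = 1083852$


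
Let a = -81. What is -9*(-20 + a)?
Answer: 909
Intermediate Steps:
-9*(-20 + a) = -9*(-20 - 81) = -9*(-101) = 909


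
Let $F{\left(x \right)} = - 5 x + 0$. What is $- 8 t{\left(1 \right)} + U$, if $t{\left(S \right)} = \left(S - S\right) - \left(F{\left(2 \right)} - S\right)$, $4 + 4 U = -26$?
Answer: $- \frac{191}{2} \approx -95.5$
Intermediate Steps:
$U = - \frac{15}{2}$ ($U = -1 + \frac{1}{4} \left(-26\right) = -1 - \frac{13}{2} = - \frac{15}{2} \approx -7.5$)
$F{\left(x \right)} = - 5 x$
$t{\left(S \right)} = 10 + S$ ($t{\left(S \right)} = \left(S - S\right) - \left(\left(-5\right) 2 - S\right) = 0 - \left(-10 - S\right) = 0 + \left(10 + S\right) = 10 + S$)
$- 8 t{\left(1 \right)} + U = - 8 \left(10 + 1\right) - \frac{15}{2} = \left(-8\right) 11 - \frac{15}{2} = -88 - \frac{15}{2} = - \frac{191}{2}$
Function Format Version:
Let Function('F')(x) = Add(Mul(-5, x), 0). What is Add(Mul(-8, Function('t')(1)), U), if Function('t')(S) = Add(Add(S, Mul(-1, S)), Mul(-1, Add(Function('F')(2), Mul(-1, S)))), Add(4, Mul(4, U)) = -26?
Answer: Rational(-191, 2) ≈ -95.500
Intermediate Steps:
U = Rational(-15, 2) (U = Add(-1, Mul(Rational(1, 4), -26)) = Add(-1, Rational(-13, 2)) = Rational(-15, 2) ≈ -7.5000)
Function('F')(x) = Mul(-5, x)
Function('t')(S) = Add(10, S) (Function('t')(S) = Add(Add(S, Mul(-1, S)), Mul(-1, Add(Mul(-5, 2), Mul(-1, S)))) = Add(0, Mul(-1, Add(-10, Mul(-1, S)))) = Add(0, Add(10, S)) = Add(10, S))
Add(Mul(-8, Function('t')(1)), U) = Add(Mul(-8, Add(10, 1)), Rational(-15, 2)) = Add(Mul(-8, 11), Rational(-15, 2)) = Add(-88, Rational(-15, 2)) = Rational(-191, 2)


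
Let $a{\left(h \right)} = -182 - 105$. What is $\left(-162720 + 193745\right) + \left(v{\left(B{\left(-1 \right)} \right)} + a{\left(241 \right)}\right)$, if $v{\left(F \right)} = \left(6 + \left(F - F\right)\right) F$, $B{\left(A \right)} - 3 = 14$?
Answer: $30840$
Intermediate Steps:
$a{\left(h \right)} = -287$ ($a{\left(h \right)} = -182 - 105 = -287$)
$B{\left(A \right)} = 17$ ($B{\left(A \right)} = 3 + 14 = 17$)
$v{\left(F \right)} = 6 F$ ($v{\left(F \right)} = \left(6 + 0\right) F = 6 F$)
$\left(-162720 + 193745\right) + \left(v{\left(B{\left(-1 \right)} \right)} + a{\left(241 \right)}\right) = \left(-162720 + 193745\right) + \left(6 \cdot 17 - 287\right) = 31025 + \left(102 - 287\right) = 31025 - 185 = 30840$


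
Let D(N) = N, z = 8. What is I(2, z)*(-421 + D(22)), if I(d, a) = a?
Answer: -3192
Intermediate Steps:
I(2, z)*(-421 + D(22)) = 8*(-421 + 22) = 8*(-399) = -3192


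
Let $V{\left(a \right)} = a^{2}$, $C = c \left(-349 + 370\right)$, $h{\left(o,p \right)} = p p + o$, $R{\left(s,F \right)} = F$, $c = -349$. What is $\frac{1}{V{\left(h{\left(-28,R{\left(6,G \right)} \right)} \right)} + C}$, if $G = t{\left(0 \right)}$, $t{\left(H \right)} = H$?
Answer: $- \frac{1}{6545} \approx -0.00015279$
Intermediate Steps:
$G = 0$
$h{\left(o,p \right)} = o + p^{2}$ ($h{\left(o,p \right)} = p^{2} + o = o + p^{2}$)
$C = -7329$ ($C = - 349 \left(-349 + 370\right) = \left(-349\right) 21 = -7329$)
$\frac{1}{V{\left(h{\left(-28,R{\left(6,G \right)} \right)} \right)} + C} = \frac{1}{\left(-28 + 0^{2}\right)^{2} - 7329} = \frac{1}{\left(-28 + 0\right)^{2} - 7329} = \frac{1}{\left(-28\right)^{2} - 7329} = \frac{1}{784 - 7329} = \frac{1}{-6545} = - \frac{1}{6545}$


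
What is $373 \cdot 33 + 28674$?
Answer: $40983$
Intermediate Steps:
$373 \cdot 33 + 28674 = 12309 + 28674 = 40983$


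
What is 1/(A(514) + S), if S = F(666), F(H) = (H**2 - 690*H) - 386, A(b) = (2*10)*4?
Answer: -1/16290 ≈ -6.1387e-5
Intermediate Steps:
A(b) = 80 (A(b) = 20*4 = 80)
F(H) = -386 + H**2 - 690*H
S = -16370 (S = -386 + 666**2 - 690*666 = -386 + 443556 - 459540 = -16370)
1/(A(514) + S) = 1/(80 - 16370) = 1/(-16290) = -1/16290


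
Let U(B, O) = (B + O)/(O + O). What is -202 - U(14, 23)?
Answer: -9329/46 ≈ -202.80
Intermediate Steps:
U(B, O) = (B + O)/(2*O) (U(B, O) = (B + O)/((2*O)) = (B + O)*(1/(2*O)) = (B + O)/(2*O))
-202 - U(14, 23) = -202 - (14 + 23)/(2*23) = -202 - 37/(2*23) = -202 - 1*37/46 = -202 - 37/46 = -9329/46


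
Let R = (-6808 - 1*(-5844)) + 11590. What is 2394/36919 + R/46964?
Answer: 252366555/866931958 ≈ 0.29110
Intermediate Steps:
R = 10626 (R = (-6808 + 5844) + 11590 = -964 + 11590 = 10626)
2394/36919 + R/46964 = 2394/36919 + 10626/46964 = 2394*(1/36919) + 10626*(1/46964) = 2394/36919 + 5313/23482 = 252366555/866931958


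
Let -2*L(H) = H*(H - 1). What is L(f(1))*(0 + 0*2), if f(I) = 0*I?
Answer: 0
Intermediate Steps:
f(I) = 0
L(H) = -H*(-1 + H)/2 (L(H) = -H*(H - 1)/2 = -H*(-1 + H)/2)
L(f(1))*(0 + 0*2) = ((½)*0*(1 - 1*0))*(0 + 0*2) = ((½)*0*(1 + 0))*(0 + 0) = ((½)*0*1)*0 = 0*0 = 0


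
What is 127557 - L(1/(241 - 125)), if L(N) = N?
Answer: 14796611/116 ≈ 1.2756e+5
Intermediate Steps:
127557 - L(1/(241 - 125)) = 127557 - 1/(241 - 125) = 127557 - 1/116 = 14796611/116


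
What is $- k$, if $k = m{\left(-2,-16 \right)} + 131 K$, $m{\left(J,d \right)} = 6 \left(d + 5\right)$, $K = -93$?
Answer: $12249$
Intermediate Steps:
$m{\left(J,d \right)} = 30 + 6 d$ ($m{\left(J,d \right)} = 6 \left(5 + d\right) = 30 + 6 d$)
$k = -12249$ ($k = \left(30 + 6 \left(-16\right)\right) + 131 \left(-93\right) = \left(30 - 96\right) - 12183 = -66 - 12183 = -12249$)
$- k = \left(-1\right) \left(-12249\right) = 12249$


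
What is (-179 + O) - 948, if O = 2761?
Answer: 1634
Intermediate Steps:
(-179 + O) - 948 = (-179 + 2761) - 948 = 2582 - 948 = 1634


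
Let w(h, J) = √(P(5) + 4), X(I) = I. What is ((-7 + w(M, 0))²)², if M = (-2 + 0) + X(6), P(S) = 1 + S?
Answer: (7 - √10)⁴ ≈ 216.92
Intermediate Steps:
M = 4 (M = (-2 + 0) + 6 = -2 + 6 = 4)
w(h, J) = √10 (w(h, J) = √((1 + 5) + 4) = √(6 + 4) = √10)
((-7 + w(M, 0))²)² = ((-7 + √10)²)² = (-7 + √10)⁴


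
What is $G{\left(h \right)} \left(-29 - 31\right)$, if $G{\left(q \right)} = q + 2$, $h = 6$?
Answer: $-480$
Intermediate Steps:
$G{\left(q \right)} = 2 + q$
$G{\left(h \right)} \left(-29 - 31\right) = \left(2 + 6\right) \left(-29 - 31\right) = 8 \left(-60\right) = -480$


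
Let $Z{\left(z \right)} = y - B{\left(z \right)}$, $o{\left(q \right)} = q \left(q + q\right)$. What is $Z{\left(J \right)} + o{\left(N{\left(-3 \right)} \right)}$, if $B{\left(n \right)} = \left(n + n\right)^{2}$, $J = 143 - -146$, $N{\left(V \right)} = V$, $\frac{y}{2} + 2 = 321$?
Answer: $-333428$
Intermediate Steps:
$y = 638$ ($y = -4 + 2 \cdot 321 = -4 + 642 = 638$)
$J = 289$ ($J = 143 + 146 = 289$)
$B{\left(n \right)} = 4 n^{2}$ ($B{\left(n \right)} = \left(2 n\right)^{2} = 4 n^{2}$)
$o{\left(q \right)} = 2 q^{2}$ ($o{\left(q \right)} = q 2 q = 2 q^{2}$)
$Z{\left(z \right)} = 638 - 4 z^{2}$
$Z{\left(J \right)} + o{\left(N{\left(-3 \right)} \right)} = \left(638 - 4 \cdot 289^{2}\right) + 2 \left(-3\right)^{2} = \left(638 - 334084\right) + 2 \cdot 9 = \left(638 - 334084\right) + 18 = -333446 + 18 = -333428$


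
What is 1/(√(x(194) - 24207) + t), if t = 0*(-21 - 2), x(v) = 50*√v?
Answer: -I/√(24207 - 50*√194) ≈ -0.0065218*I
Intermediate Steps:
t = 0 (t = 0*(-23) = 0)
1/(√(x(194) - 24207) + t) = 1/(√(50*√194 - 24207) + 0) = 1/(√(-24207 + 50*√194) + 0) = 1/(√(-24207 + 50*√194)) = (-24207 + 50*√194)^(-½)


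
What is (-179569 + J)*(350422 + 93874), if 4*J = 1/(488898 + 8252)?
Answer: -19831758057440263/248575 ≈ -7.9782e+10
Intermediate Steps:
J = 1/1988600 (J = 1/(4*(488898 + 8252)) = (1/4)/497150 = (1/4)*(1/497150) = 1/1988600 ≈ 5.0287e-7)
(-179569 + J)*(350422 + 93874) = (-179569 + 1/1988600)*(350422 + 93874) = -357090913399/1988600*444296 = -19831758057440263/248575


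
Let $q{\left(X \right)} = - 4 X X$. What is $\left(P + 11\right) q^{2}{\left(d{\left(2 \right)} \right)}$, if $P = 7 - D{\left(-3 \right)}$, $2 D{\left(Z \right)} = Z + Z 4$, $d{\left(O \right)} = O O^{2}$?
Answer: $1671168$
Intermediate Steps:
$d{\left(O \right)} = O^{3}$
$q{\left(X \right)} = - 4 X^{2}$
$D{\left(Z \right)} = \frac{5 Z}{2}$ ($D{\left(Z \right)} = \frac{Z + Z 4}{2} = \frac{Z + 4 Z}{2} = \frac{5 Z}{2}$)
$P = \frac{29}{2}$ ($P = 7 - \frac{5}{2} \left(-3\right) = 7 - - \frac{15}{2} = 7 + \frac{15}{2} = \frac{29}{2} \approx 14.5$)
$\left(P + 11\right) q^{2}{\left(d{\left(2 \right)} \right)} = \left(\frac{29}{2} + 11\right) \left(- 4 \left(2^{3}\right)^{2}\right)^{2} = \frac{51 \left(- 4 \cdot 8^{2}\right)^{2}}{2} = \frac{51 \left(\left(-4\right) 64\right)^{2}}{2} = \frac{51 \left(-256\right)^{2}}{2} = \frac{51}{2} \cdot 65536 = 1671168$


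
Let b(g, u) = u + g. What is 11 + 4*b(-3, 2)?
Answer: 7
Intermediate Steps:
b(g, u) = g + u
11 + 4*b(-3, 2) = 11 + 4*(-3 + 2) = 11 + 4*(-1) = 11 - 4 = 7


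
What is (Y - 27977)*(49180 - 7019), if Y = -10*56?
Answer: -1203148457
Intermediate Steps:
Y = -560
(Y - 27977)*(49180 - 7019) = (-560 - 27977)*(49180 - 7019) = -28537*42161 = -1203148457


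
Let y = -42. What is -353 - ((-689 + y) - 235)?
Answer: 613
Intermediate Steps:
-353 - ((-689 + y) - 235) = -353 - ((-689 - 42) - 235) = -353 - (-731 - 235) = -353 - 1*(-966) = -353 + 966 = 613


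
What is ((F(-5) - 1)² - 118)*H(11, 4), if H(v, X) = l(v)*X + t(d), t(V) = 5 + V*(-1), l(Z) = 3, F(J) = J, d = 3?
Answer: -1148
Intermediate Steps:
t(V) = 5 - V
H(v, X) = 2 + 3*X (H(v, X) = 3*X + (5 - 1*3) = 3*X + (5 - 3) = 3*X + 2 = 2 + 3*X)
((F(-5) - 1)² - 118)*H(11, 4) = ((-5 - 1)² - 118)*(2 + 3*4) = ((-6)² - 118)*(2 + 12) = (36 - 118)*14 = -82*14 = -1148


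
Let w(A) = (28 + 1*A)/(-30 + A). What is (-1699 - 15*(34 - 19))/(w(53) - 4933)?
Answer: 22126/56689 ≈ 0.39031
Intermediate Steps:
w(A) = (28 + A)/(-30 + A)
(-1699 - 15*(34 - 19))/(w(53) - 4933) = (-1699 - 15*(34 - 19))/((28 + 53)/(-30 + 53) - 4933) = (-1699 - 15*15)/(81/23 - 4933) = (-1699 - 225)/((1/23)*81 - 4933) = -1924/(81/23 - 4933) = -1924/(-113378/23) = -1924*(-23/113378) = 22126/56689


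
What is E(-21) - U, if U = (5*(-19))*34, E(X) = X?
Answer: 3209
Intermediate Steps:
U = -3230 (U = -95*34 = -3230)
E(-21) - U = -21 - 1*(-3230) = -21 + 3230 = 3209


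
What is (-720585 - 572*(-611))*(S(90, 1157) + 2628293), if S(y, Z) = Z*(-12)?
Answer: -970188879037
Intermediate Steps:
S(y, Z) = -12*Z
(-720585 - 572*(-611))*(S(90, 1157) + 2628293) = (-720585 - 572*(-611))*(-12*1157 + 2628293) = (-720585 + 349492)*(-13884 + 2628293) = -371093*2614409 = -970188879037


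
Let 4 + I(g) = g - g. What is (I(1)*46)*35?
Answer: -6440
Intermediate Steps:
I(g) = -4 (I(g) = -4 + (g - g) = -4 + 0 = -4)
(I(1)*46)*35 = -4*46*35 = -184*35 = -6440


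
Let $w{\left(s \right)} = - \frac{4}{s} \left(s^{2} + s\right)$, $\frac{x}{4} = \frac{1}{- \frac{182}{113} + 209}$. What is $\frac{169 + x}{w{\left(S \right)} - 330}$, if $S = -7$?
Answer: $- \frac{3960967}{7171110} \approx -0.55235$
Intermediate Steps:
$x = \frac{452}{23435}$ ($x = \frac{4}{- \frac{182}{113} + 209} = \frac{4}{\frac{23435}{113}} = 4 \cdot \frac{113}{23435} = \frac{452}{23435} \approx 0.019287$)
$w{\left(s \right)} = - \frac{4 \left(s + s^{2}\right)}{s}$ ($w{\left(s \right)} = - \frac{4}{s} \left(s + s^{2}\right) = - \frac{4 \left(s + s^{2}\right)}{s}$)
$\frac{169 + x}{w{\left(S \right)} - 330} = \frac{169 + \frac{452}{23435}}{\left(-4 - -28\right) - 330} = \frac{3960967}{23435 \left(\left(-4 + 28\right) - 330\right)} = \frac{3960967}{23435 \left(24 - 330\right)} = \frac{3960967}{23435 \left(-306\right)} = \frac{3960967}{23435} \left(- \frac{1}{306}\right) = - \frac{3960967}{7171110}$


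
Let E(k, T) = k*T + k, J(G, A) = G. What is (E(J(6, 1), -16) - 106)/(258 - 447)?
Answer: 28/27 ≈ 1.0370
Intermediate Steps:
E(k, T) = k + T*k (E(k, T) = T*k + k = k + T*k)
(E(J(6, 1), -16) - 106)/(258 - 447) = (6*(1 - 16) - 106)/(258 - 447) = (6*(-15) - 106)/(-189) = (-90 - 106)*(-1/189) = -196*(-1/189) = 28/27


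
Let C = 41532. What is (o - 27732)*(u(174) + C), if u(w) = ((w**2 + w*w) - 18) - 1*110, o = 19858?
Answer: -802801544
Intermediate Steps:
u(w) = -128 + 2*w**2 (u(w) = ((w**2 + w**2) - 18) - 110 = (2*w**2 - 18) - 110 = (-18 + 2*w**2) - 110 = -128 + 2*w**2)
(o - 27732)*(u(174) + C) = (19858 - 27732)*((-128 + 2*174**2) + 41532) = -7874*((-128 + 2*30276) + 41532) = -7874*((-128 + 60552) + 41532) = -7874*(60424 + 41532) = -7874*101956 = -802801544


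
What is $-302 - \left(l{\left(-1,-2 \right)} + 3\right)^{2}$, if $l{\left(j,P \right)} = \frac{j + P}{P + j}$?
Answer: $-318$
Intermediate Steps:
$l{\left(j,P \right)} = 1$ ($l{\left(j,P \right)} = \frac{P + j}{P + j} = 1$)
$-302 - \left(l{\left(-1,-2 \right)} + 3\right)^{2} = -302 - \left(1 + 3\right)^{2} = -302 - 4^{2} = -302 - 16 = -318$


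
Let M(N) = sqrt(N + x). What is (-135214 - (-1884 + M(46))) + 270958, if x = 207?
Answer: 137628 - sqrt(253) ≈ 1.3761e+5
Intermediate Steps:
M(N) = sqrt(207 + N) (M(N) = sqrt(N + 207) = sqrt(207 + N))
(-135214 - (-1884 + M(46))) + 270958 = (-135214 - (-1884 + sqrt(207 + 46))) + 270958 = (-135214 - (-1884 + sqrt(253))) + 270958 = (-135214 + (1884 - sqrt(253))) + 270958 = (-133330 - sqrt(253)) + 270958 = 137628 - sqrt(253)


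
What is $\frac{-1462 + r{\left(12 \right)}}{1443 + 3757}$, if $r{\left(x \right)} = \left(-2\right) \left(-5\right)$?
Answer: $- \frac{363}{1300} \approx -0.27923$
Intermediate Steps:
$r{\left(x \right)} = 10$
$\frac{-1462 + r{\left(12 \right)}}{1443 + 3757} = \frac{-1462 + 10}{1443 + 3757} = - \frac{1452}{5200} = \left(-1452\right) \frac{1}{5200} = - \frac{363}{1300}$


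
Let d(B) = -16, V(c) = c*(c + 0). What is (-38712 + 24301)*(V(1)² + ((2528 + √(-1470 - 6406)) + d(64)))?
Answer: -36214843 - 28822*I*√1969 ≈ -3.6215e+7 - 1.2789e+6*I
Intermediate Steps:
V(c) = c² (V(c) = c*c = c²)
(-38712 + 24301)*(V(1)² + ((2528 + √(-1470 - 6406)) + d(64))) = (-38712 + 24301)*((1²)² + ((2528 + √(-1470 - 6406)) - 16)) = -14411*(1² + ((2528 + √(-7876)) - 16)) = -14411*(1 + ((2528 + 2*I*√1969) - 16)) = -14411*(1 + (2512 + 2*I*√1969)) = -14411*(2513 + 2*I*√1969) = -36214843 - 28822*I*√1969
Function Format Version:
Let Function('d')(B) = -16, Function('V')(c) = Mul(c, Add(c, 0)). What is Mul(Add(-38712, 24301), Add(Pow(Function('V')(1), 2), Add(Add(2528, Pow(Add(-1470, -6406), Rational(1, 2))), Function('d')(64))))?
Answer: Add(-36214843, Mul(-28822, I, Pow(1969, Rational(1, 2)))) ≈ Add(-3.6215e+7, Mul(-1.2789e+6, I))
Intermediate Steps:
Function('V')(c) = Pow(c, 2) (Function('V')(c) = Mul(c, c) = Pow(c, 2))
Mul(Add(-38712, 24301), Add(Pow(Function('V')(1), 2), Add(Add(2528, Pow(Add(-1470, -6406), Rational(1, 2))), Function('d')(64)))) = Mul(Add(-38712, 24301), Add(Pow(Pow(1, 2), 2), Add(Add(2528, Pow(Add(-1470, -6406), Rational(1, 2))), -16))) = Mul(-14411, Add(Pow(1, 2), Add(Add(2528, Pow(-7876, Rational(1, 2))), -16))) = Mul(-14411, Add(1, Add(Add(2528, Mul(2, I, Pow(1969, Rational(1, 2)))), -16))) = Mul(-14411, Add(1, Add(2512, Mul(2, I, Pow(1969, Rational(1, 2)))))) = Mul(-14411, Add(2513, Mul(2, I, Pow(1969, Rational(1, 2))))) = Add(-36214843, Mul(-28822, I, Pow(1969, Rational(1, 2))))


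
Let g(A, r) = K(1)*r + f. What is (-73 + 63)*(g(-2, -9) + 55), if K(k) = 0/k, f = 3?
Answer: -580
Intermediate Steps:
K(k) = 0
g(A, r) = 3 (g(A, r) = 0*r + 3 = 0 + 3 = 3)
(-73 + 63)*(g(-2, -9) + 55) = (-73 + 63)*(3 + 55) = -10*58 = -580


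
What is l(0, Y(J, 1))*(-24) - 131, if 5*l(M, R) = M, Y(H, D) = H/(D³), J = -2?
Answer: -131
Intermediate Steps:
Y(H, D) = H/D³
l(M, R) = M/5
l(0, Y(J, 1))*(-24) - 131 = ((⅕)*0)*(-24) - 131 = 0*(-24) - 131 = 0 - 131 = -131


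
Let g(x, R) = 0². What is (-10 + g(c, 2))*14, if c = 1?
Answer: -140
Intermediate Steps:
g(x, R) = 0
(-10 + g(c, 2))*14 = (-10 + 0)*14 = -10*14 = -140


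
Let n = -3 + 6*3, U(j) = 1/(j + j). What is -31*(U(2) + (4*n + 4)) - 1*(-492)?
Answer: -5999/4 ≈ -1499.8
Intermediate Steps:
U(j) = 1/(2*j)
n = 15 (n = -3 + 18 = 15)
-31*(U(2) + (4*n + 4)) - 1*(-492) = -31*((½)/2 + (4*15 + 4)) - 1*(-492) = -31*((½)*(½) + (60 + 4)) + 492 = -31*(¼ + 64) + 492 = -31*257/4 + 492 = -7967/4 + 492 = -5999/4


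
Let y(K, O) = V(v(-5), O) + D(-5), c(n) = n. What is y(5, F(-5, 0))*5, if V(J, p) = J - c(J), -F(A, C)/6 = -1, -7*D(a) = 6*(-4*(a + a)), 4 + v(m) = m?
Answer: -1200/7 ≈ -171.43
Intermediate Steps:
v(m) = -4 + m
D(a) = 48*a/7 (D(a) = -6*(-4*(a + a))/7 = -6*(-8*a)/7 = -(-48)*a/7 = 48*a/7)
F(A, C) = 6 (F(A, C) = -6*(-1) = 6)
V(J, p) = 0 (V(J, p) = J - J = 0)
y(K, O) = -240/7 (y(K, O) = 0 + (48/7)*(-5) = 0 - 240/7 = -240/7)
y(5, F(-5, 0))*5 = -240/7*5 = -1200/7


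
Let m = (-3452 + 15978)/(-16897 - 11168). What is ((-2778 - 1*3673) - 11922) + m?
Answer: -515650771/28065 ≈ -18373.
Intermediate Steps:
m = -12526/28065 (m = 12526/(-28065) = 12526*(-1/28065) = -12526/28065 ≈ -0.44632)
((-2778 - 1*3673) - 11922) + m = ((-2778 - 1*3673) - 11922) - 12526/28065 = ((-2778 - 3673) - 11922) - 12526/28065 = (-6451 - 11922) - 12526/28065 = -18373 - 12526/28065 = -515650771/28065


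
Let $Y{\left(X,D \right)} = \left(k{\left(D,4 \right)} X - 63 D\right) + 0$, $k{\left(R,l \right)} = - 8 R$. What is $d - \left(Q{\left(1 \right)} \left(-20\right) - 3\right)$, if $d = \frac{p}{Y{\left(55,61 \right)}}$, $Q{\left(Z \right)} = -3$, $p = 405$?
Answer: $- \frac{1749336}{30683} \approx -57.013$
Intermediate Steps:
$Y{\left(X,D \right)} = - 63 D - 8 D X$ ($Y{\left(X,D \right)} = \left(- 8 D X - 63 D\right) + 0 = \left(- 63 D - 8 D X\right) + 0 = - 63 D - 8 D X$)
$d = - \frac{405}{30683}$ ($d = \frac{405}{61 \left(-63 - 440\right)} = \frac{405}{61 \left(-503\right)} = \frac{405}{-30683} = 405 \left(- \frac{1}{30683}\right) = - \frac{405}{30683} \approx -0.013199$)
$d - \left(Q{\left(1 \right)} \left(-20\right) - 3\right) = - \frac{405}{30683} - \left(\left(-3\right) \left(-20\right) - 3\right) = - \frac{405}{30683} - \left(60 - 3\right) = - \frac{405}{30683} - 57 = - \frac{1749336}{30683}$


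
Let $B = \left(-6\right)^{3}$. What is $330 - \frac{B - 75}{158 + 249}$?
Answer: $\frac{134601}{407} \approx 330.71$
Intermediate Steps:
$B = -216$
$330 - \frac{B - 75}{158 + 249} = 330 - \frac{-216 - 75}{158 + 249} = 330 - - \frac{291}{407} = 330 + \frac{291}{407} = \frac{134601}{407}$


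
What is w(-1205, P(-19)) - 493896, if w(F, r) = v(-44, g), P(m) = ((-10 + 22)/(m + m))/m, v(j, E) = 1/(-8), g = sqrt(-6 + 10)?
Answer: -3951169/8 ≈ -4.9390e+5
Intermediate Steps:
g = 2 (g = sqrt(4) = 2)
v(j, E) = -1/8
P(m) = 6/m**2 (P(m) = (12/((2*m)))/m = (12*(1/(2*m)))/m = (6/m)/m = 6/m**2)
w(F, r) = -1/8
w(-1205, P(-19)) - 493896 = -1/8 - 493896 = -3951169/8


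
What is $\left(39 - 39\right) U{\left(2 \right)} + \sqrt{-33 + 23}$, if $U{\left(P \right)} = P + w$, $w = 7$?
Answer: $i \sqrt{10} \approx 3.1623 i$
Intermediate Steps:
$U{\left(P \right)} = 7 + P$ ($U{\left(P \right)} = P + 7 = 7 + P$)
$\left(39 - 39\right) U{\left(2 \right)} + \sqrt{-33 + 23} = \left(39 - 39\right) \left(7 + 2\right) + \sqrt{-33 + 23} = \left(39 - 39\right) 9 + \sqrt{-10} = 0 \cdot 9 + i \sqrt{10} = 0 + i \sqrt{10} = i \sqrt{10}$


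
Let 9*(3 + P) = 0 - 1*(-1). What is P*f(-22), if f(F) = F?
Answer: 572/9 ≈ 63.556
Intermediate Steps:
P = -26/9 (P = -3 + (0 - 1*(-1))/9 = -3 + (0 + 1)/9 = -3 + (⅑)*1 = -3 + ⅑ = -26/9 ≈ -2.8889)
P*f(-22) = -26/9*(-22) = 572/9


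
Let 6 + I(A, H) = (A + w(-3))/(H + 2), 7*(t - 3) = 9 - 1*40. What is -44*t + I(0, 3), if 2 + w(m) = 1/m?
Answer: 5921/105 ≈ 56.391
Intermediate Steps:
t = -10/7 (t = 3 + (9 - 1*40)/7 = 3 + (9 - 40)/7 = 3 + (1/7)*(-31) = 3 - 31/7 = -10/7 ≈ -1.4286)
w(m) = -2 + 1/m
I(A, H) = -6 + (-7/3 + A)/(2 + H) (I(A, H) = -6 + (A + (-2 + 1/(-3)))/(H + 2) = -6 + (A + (-2 - 1/3))/(2 + H) = -6 + (A - 7/3)/(2 + H) = -6 + (-7/3 + A)/(2 + H))
-44*t + I(0, 3) = -44*(-10/7) + (-43/3 + 0 - 6*3)/(2 + 3) = 440/7 + (-43/3 + 0 - 18)/5 = 440/7 + (1/5)*(-97/3) = 440/7 - 97/15 = 5921/105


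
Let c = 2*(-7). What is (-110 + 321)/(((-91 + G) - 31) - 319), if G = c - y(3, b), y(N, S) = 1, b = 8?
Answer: -211/456 ≈ -0.46272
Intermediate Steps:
c = -14
G = -15 (G = -14 - 1*1 = -14 - 1 = -15)
(-110 + 321)/(((-91 + G) - 31) - 319) = (-110 + 321)/(((-91 - 15) - 31) - 319) = 211/((-106 - 31) - 319) = 211/(-137 - 319) = 211/(-456) = 211*(-1/456) = -211/456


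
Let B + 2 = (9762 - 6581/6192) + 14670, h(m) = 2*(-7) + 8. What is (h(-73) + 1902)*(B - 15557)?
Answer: 4339867765/258 ≈ 1.6821e+7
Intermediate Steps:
h(m) = -6 (h(m) = -14 + 8 = -6)
B = 151263979/6192 (B = -2 + ((9762 - 6581/6192) + 14670) = -2 + (60439723/6192 + 14670) = -2 + 151276363/6192 = 151263979/6192 ≈ 24429.)
(h(-73) + 1902)*(B - 15557) = (-6 + 1902)*(151263979/6192 - 15557) = 1896*(54935035/6192) = 4339867765/258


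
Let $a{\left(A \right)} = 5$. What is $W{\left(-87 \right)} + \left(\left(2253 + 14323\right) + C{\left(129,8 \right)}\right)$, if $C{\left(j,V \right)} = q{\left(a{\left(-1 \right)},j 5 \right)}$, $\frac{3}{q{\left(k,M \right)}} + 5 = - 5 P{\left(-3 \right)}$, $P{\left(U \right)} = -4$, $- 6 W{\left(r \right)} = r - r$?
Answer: $\frac{82881}{5} \approx 16576.0$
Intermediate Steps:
$W{\left(r \right)} = 0$ ($W{\left(r \right)} = - \frac{r - r}{6} = \left(- \frac{1}{6}\right) 0 = 0$)
$q{\left(k,M \right)} = \frac{1}{5}$ ($q{\left(k,M \right)} = \frac{3}{-5 - -20} = \frac{3}{-5 + 20} = \frac{3}{15} = 3 \cdot \frac{1}{15} = \frac{1}{5}$)
$C{\left(j,V \right)} = \frac{1}{5}$
$W{\left(-87 \right)} + \left(\left(2253 + 14323\right) + C{\left(129,8 \right)}\right) = 0 + \left(\left(2253 + 14323\right) + \frac{1}{5}\right) = 0 + \left(16576 + \frac{1}{5}\right) = 0 + \frac{82881}{5} = \frac{82881}{5}$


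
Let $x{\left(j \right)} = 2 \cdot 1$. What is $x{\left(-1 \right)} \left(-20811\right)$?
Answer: $-41622$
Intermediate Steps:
$x{\left(j \right)} = 2$
$x{\left(-1 \right)} \left(-20811\right) = 2 \left(-20811\right) = -41622$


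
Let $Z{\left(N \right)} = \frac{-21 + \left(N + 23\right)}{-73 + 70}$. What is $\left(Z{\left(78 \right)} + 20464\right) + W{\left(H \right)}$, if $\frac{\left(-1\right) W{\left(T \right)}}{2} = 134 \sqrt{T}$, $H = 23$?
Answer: $\frac{61312}{3} - 268 \sqrt{23} \approx 19152.0$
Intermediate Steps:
$W{\left(T \right)} = - 268 \sqrt{T}$ ($W{\left(T \right)} = - 2 \cdot 134 \sqrt{T} = - 268 \sqrt{T}$)
$Z{\left(N \right)} = - \frac{2}{3} - \frac{N}{3}$ ($Z{\left(N \right)} = \frac{-21 + \left(23 + N\right)}{-3} = \left(2 + N\right) \left(- \frac{1}{3}\right) = - \frac{2}{3} - \frac{N}{3}$)
$\left(Z{\left(78 \right)} + 20464\right) + W{\left(H \right)} = \left(\left(- \frac{2}{3} - 26\right) + 20464\right) - 268 \sqrt{23} = \left(- \frac{80}{3} + 20464\right) - 268 \sqrt{23} = \frac{61312}{3} - 268 \sqrt{23}$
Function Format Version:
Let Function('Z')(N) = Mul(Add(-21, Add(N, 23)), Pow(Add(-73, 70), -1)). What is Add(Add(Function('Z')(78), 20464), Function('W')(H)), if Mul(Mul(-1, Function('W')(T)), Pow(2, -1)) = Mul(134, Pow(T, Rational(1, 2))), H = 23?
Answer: Add(Rational(61312, 3), Mul(-268, Pow(23, Rational(1, 2)))) ≈ 19152.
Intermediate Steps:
Function('W')(T) = Mul(-268, Pow(T, Rational(1, 2))) (Function('W')(T) = Mul(-2, Mul(134, Pow(T, Rational(1, 2)))) = Mul(-268, Pow(T, Rational(1, 2))))
Function('Z')(N) = Add(Rational(-2, 3), Mul(Rational(-1, 3), N)) (Function('Z')(N) = Mul(Add(-21, Add(23, N)), Pow(-3, -1)) = Mul(Add(2, N), Rational(-1, 3)) = Add(Rational(-2, 3), Mul(Rational(-1, 3), N)))
Add(Add(Function('Z')(78), 20464), Function('W')(H)) = Add(Add(Add(Rational(-2, 3), Mul(Rational(-1, 3), 78)), 20464), Mul(-268, Pow(23, Rational(1, 2)))) = Add(Add(Add(Rational(-2, 3), -26), 20464), Mul(-268, Pow(23, Rational(1, 2)))) = Add(Add(Rational(-80, 3), 20464), Mul(-268, Pow(23, Rational(1, 2)))) = Add(Rational(61312, 3), Mul(-268, Pow(23, Rational(1, 2))))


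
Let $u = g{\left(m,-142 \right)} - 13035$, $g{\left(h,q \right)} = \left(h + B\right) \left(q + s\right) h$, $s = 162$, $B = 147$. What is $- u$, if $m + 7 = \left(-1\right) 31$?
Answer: $95875$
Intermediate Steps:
$m = -38$ ($m = -7 - 31 = -38$)
$g{\left(h,q \right)} = h \left(147 + h\right) \left(162 + q\right)$ ($g{\left(h,q \right)} = \left(h + 147\right) \left(q + 162\right) h = \left(147 + h\right) \left(162 + q\right) h = h \left(147 + h\right) \left(162 + q\right)$)
$u = -95875$ ($u = - 38 \left(23814 + 147 \left(-142\right) + 162 \left(-38\right) - -5396\right) - 13035 = - 38 \left(23814 - 20874 - 6156 + 5396\right) - 13035 = \left(-38\right) 2180 - 13035 = -82840 - 13035 = -95875$)
$- u = \left(-1\right) \left(-95875\right) = 95875$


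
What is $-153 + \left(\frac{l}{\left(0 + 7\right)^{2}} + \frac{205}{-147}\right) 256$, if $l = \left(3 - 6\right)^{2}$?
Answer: $- \frac{68059}{147} \approx -462.99$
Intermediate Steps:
$l = 9$ ($l = \left(-3\right)^{2} = 9$)
$-153 + \left(\frac{l}{\left(0 + 7\right)^{2}} + \frac{205}{-147}\right) 256 = -153 + \left(\frac{9}{\left(0 + 7\right)^{2}} + \frac{205}{-147}\right) 256 = -153 + \left(\frac{9}{7^{2}} + 205 \left(- \frac{1}{147}\right)\right) 256 = -153 + \left(\frac{9}{49} - \frac{205}{147}\right) 256 = -153 - \frac{45568}{147} = - \frac{68059}{147}$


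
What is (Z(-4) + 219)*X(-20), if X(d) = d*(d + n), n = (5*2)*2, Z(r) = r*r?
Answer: 0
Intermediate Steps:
Z(r) = r²
n = 20 (n = 10*2 = 20)
X(d) = d*(20 + d) (X(d) = d*(d + 20) = d*(20 + d))
(Z(-4) + 219)*X(-20) = ((-4)² + 219)*(-20*(20 - 20)) = (16 + 219)*(-20*0) = 235*0 = 0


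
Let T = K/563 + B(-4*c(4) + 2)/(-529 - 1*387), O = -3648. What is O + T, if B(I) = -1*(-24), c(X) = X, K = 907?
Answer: -470121371/128927 ≈ -3646.4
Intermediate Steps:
B(I) = 24
T = 204325/128927 (T = 907/563 + 24/(-529 - 1*387) = 907*(1/563) + 24/(-529 - 387) = 907/563 + 24/(-916) = 907/563 + 24*(-1/916) = 907/563 - 6/229 = 204325/128927 ≈ 1.5848)
O + T = -3648 + 204325/128927 = -470121371/128927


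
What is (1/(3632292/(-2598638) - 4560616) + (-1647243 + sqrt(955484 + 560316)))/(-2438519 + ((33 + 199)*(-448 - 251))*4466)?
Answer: 9761062634295155269/4306090159294169176550 - 10*sqrt(15158)/726680807 ≈ 0.0022651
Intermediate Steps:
(1/(3632292/(-2598638) - 4560616) + (-1647243 + sqrt(955484 + 560316)))/(-2438519 + ((33 + 199)*(-448 - 251))*4466) = (1/(3632292*(-1/2598638) - 4560616) + (-1647243 + sqrt(1515800)))/(-2438519 + (232*(-699))*4466) = (1/(-1816146/1299319 - 4560616) + (-1647243 + 10*sqrt(15158)))/(-2438519 - 162168*4466) = (1/(-5925696836650/1299319) + (-1647243 + 10*sqrt(15158)))/(-2438519 - 724242288) = (-1299319/5925696836650 + (-1647243 + 10*sqrt(15158)))/(-726680807) = (-9761062634295155269/5925696836650 + 10*sqrt(15158))*(-1/726680807) = 9761062634295155269/4306090159294169176550 - 10*sqrt(15158)/726680807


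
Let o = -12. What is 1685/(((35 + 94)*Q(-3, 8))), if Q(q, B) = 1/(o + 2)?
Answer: -16850/129 ≈ -130.62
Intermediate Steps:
Q(q, B) = -⅒ (Q(q, B) = 1/(-12 + 2) = 1/(-10) = -⅒)
1685/(((35 + 94)*Q(-3, 8))) = 1685/(((35 + 94)*(-⅒))) = 1685/((129*(-⅒))) = 1685/(-129/10) = 1685*(-10/129) = -16850/129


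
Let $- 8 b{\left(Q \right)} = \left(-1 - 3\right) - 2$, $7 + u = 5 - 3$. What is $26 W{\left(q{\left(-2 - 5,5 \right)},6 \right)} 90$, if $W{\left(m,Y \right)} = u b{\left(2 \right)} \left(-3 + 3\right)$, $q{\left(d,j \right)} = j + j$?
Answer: $0$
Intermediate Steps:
$u = -5$ ($u = -7 + \left(5 - 3\right) = -7 + 2 = -5$)
$b{\left(Q \right)} = \frac{3}{4}$ ($b{\left(Q \right)} = - \frac{\left(-1 - 3\right) - 2}{8} = - \frac{-4 - 2}{8} = \left(- \frac{1}{8}\right) \left(-6\right) = \frac{3}{4}$)
$q{\left(d,j \right)} = 2 j$
$W{\left(m,Y \right)} = 0$ ($W{\left(m,Y \right)} = \left(-5\right) \frac{3}{4} \left(-3 + 3\right) = \left(- \frac{15}{4}\right) 0 = 0$)
$26 W{\left(q{\left(-2 - 5,5 \right)},6 \right)} 90 = 26 \cdot 0 \cdot 90 = 0 \cdot 90 = 0$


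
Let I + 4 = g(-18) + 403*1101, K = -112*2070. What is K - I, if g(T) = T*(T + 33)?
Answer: -675269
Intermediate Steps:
g(T) = T*(33 + T)
K = -231840
I = 443429 (I = -4 + (-18*(33 - 18) + 403*1101) = -4 + (-18*15 + 443703) = -4 + (-270 + 443703) = -4 + 443433 = 443429)
K - I = -231840 - 1*443429 = -231840 - 443429 = -675269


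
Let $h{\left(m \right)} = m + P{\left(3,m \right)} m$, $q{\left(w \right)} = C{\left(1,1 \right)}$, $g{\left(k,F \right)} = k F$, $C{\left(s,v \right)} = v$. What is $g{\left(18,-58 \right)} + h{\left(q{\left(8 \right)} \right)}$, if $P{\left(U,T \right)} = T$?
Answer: $-1042$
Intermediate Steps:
$g{\left(k,F \right)} = F k$
$q{\left(w \right)} = 1$
$h{\left(m \right)} = m + m^{2}$ ($h{\left(m \right)} = m + m m = m + m^{2}$)
$g{\left(18,-58 \right)} + h{\left(q{\left(8 \right)} \right)} = \left(-58\right) 18 + 1 \left(1 + 1\right) = -1044 + 1 \cdot 2 = -1044 + 2 = -1042$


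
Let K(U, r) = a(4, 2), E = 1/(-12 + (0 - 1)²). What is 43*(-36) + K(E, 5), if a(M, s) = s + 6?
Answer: -1540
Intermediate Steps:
E = -1/11 (E = 1/(-12 + (-1)²) = 1/(-12 + 1) = 1/(-11) = -1/11 ≈ -0.090909)
a(M, s) = 6 + s
K(U, r) = 8 (K(U, r) = 6 + 2 = 8)
43*(-36) + K(E, 5) = 43*(-36) + 8 = -1548 + 8 = -1540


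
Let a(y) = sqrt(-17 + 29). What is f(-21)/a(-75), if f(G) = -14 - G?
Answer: 7*sqrt(3)/6 ≈ 2.0207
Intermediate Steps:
a(y) = 2*sqrt(3) (a(y) = sqrt(12) = 2*sqrt(3))
f(-21)/a(-75) = (-14 - 1*(-21))/((2*sqrt(3))) = (-14 + 21)*(sqrt(3)/6) = 7*(sqrt(3)/6) = 7*sqrt(3)/6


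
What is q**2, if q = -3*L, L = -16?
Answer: 2304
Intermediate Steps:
q = 48 (q = -3*(-16) = 48)
q**2 = 48**2 = 2304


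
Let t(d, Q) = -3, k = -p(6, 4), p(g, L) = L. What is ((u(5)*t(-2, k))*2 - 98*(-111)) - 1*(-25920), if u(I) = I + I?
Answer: 36738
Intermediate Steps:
u(I) = 2*I
k = -4 (k = -1*4 = -4)
((u(5)*t(-2, k))*2 - 98*(-111)) - 1*(-25920) = (((2*5)*(-3))*2 - 98*(-111)) - 1*(-25920) = ((10*(-3))*2 + 10878) + 25920 = (-30*2 + 10878) + 25920 = (-60 + 10878) + 25920 = 10818 + 25920 = 36738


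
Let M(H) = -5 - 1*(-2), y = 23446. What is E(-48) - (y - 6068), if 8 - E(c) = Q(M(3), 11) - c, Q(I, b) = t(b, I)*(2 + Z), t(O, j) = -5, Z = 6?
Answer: -17378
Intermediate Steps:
M(H) = -3 (M(H) = -5 + 2 = -3)
Q(I, b) = -40 (Q(I, b) = -5*(2 + 6) = -5*8 = -40)
E(c) = 48 + c (E(c) = 8 - (-40 - c) = 8 + (40 + c) = 48 + c)
E(-48) - (y - 6068) = (48 - 48) - (23446 - 6068) = 0 - 1*17378 = 0 - 17378 = -17378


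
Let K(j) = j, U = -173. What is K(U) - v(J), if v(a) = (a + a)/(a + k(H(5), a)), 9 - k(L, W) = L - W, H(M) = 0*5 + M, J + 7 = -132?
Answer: -23840/137 ≈ -174.01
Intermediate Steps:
J = -139 (J = -7 - 132 = -139)
H(M) = M (H(M) = 0 + M = M)
k(L, W) = 9 + W - L (k(L, W) = 9 - (L - W) = 9 + (W - L) = 9 + W - L)
v(a) = 2*a/(4 + 2*a) (v(a) = (a + a)/(a + (9 + a - 1*5)) = (2*a)/(a + (9 + a - 5)) = (2*a)/(a + (4 + a)) = (2*a)/(4 + 2*a) = 2*a/(4 + 2*a))
K(U) - v(J) = -173 - (-139)/(2 - 139) = -173 - (-139)/(-137) = -173 - (-139)*(-1)/137 = -173 - 1*139/137 = -173 - 139/137 = -23840/137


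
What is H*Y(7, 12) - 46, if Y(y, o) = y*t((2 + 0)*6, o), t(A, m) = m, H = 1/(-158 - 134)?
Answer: -3379/73 ≈ -46.288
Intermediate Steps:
H = -1/292 (H = 1/(-292) = -1/292 ≈ -0.0034247)
Y(y, o) = o*y (Y(y, o) = y*o = o*y)
H*Y(7, 12) - 46 = -3*7/73 - 46 = -1/292*84 - 46 = -21/73 - 46 = -3379/73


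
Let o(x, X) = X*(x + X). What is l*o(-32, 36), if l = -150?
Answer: -21600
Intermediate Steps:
o(x, X) = X*(X + x)
l*o(-32, 36) = -5400*(36 - 32) = -5400*4 = -150*144 = -21600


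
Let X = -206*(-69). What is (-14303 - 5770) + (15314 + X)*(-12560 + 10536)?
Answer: -59784745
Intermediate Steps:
X = 14214
(-14303 - 5770) + (15314 + X)*(-12560 + 10536) = (-14303 - 5770) + (15314 + 14214)*(-12560 + 10536) = -20073 + 29528*(-2024) = -20073 - 59764672 = -59784745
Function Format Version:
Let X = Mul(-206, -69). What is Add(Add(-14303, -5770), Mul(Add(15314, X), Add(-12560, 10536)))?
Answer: -59784745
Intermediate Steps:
X = 14214
Add(Add(-14303, -5770), Mul(Add(15314, X), Add(-12560, 10536))) = Add(Add(-14303, -5770), Mul(Add(15314, 14214), Add(-12560, 10536))) = Add(-20073, Mul(29528, -2024)) = Add(-20073, -59764672) = -59784745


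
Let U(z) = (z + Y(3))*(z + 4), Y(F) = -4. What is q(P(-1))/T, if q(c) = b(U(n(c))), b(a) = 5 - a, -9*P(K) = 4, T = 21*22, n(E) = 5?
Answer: -2/231 ≈ -0.0086580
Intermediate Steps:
T = 462
P(K) = -4/9 (P(K) = -⅑*4 = -4/9)
U(z) = (-4 + z)*(4 + z) (U(z) = (z - 4)*(z + 4) = (-4 + z)*(4 + z))
q(c) = -4 (q(c) = 5 - (-16 + 5²) = 5 - (-16 + 25) = 5 - 1*9 = 5 - 9 = -4)
q(P(-1))/T = -4/462 = -4*1/462 = -2/231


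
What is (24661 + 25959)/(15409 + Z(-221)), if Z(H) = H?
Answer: 12655/3797 ≈ 3.3329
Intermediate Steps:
(24661 + 25959)/(15409 + Z(-221)) = (24661 + 25959)/(15409 - 221) = 50620/15188 = 50620*(1/15188) = 12655/3797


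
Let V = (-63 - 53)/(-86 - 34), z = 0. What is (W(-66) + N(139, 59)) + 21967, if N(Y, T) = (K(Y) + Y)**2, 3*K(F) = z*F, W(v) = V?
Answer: 1238669/30 ≈ 41289.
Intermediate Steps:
V = 29/30 (V = -116/(-120) = -116*(-1/120) = 29/30 ≈ 0.96667)
W(v) = 29/30
K(F) = 0 (K(F) = (0*F)/3 = (1/3)*0 = 0)
N(Y, T) = Y**2 (N(Y, T) = (0 + Y)**2 = Y**2)
(W(-66) + N(139, 59)) + 21967 = (29/30 + 139**2) + 21967 = (29/30 + 19321) + 21967 = 579659/30 + 21967 = 1238669/30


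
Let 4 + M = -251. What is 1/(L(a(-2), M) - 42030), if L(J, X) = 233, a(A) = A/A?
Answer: -1/41797 ≈ -2.3925e-5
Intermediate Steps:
M = -255 (M = -4 - 251 = -255)
a(A) = 1
1/(L(a(-2), M) - 42030) = 1/(233 - 42030) = 1/(-41797) = -1/41797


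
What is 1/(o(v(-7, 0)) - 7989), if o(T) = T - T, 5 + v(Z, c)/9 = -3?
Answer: -1/7989 ≈ -0.00012517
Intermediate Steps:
v(Z, c) = -72 (v(Z, c) = -45 + 9*(-3) = -45 - 27 = -72)
o(T) = 0
1/(o(v(-7, 0)) - 7989) = 1/(0 - 7989) = 1/(-7989) = -1/7989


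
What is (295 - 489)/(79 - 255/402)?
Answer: -25996/10501 ≈ -2.4756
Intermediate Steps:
(295 - 489)/(79 - 255/402) = -194/(79 - 255*1/402) = -194/(79 - 85/134) = -194/10501/134 = -194*134/10501 = -25996/10501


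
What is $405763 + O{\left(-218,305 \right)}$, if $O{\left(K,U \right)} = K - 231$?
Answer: $405314$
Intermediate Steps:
$O{\left(K,U \right)} = -231 + K$ ($O{\left(K,U \right)} = K - 231 = -231 + K$)
$405763 + O{\left(-218,305 \right)} = 405763 - 449 = 405314$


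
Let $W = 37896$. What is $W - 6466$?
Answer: $31430$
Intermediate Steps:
$W - 6466 = 37896 - 6466 = 31430$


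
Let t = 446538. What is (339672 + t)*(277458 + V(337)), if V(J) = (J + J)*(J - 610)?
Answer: 73476041760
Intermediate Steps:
V(J) = 2*J*(-610 + J) (V(J) = (2*J)*(-610 + J) = 2*J*(-610 + J))
(339672 + t)*(277458 + V(337)) = (339672 + 446538)*(277458 + 2*337*(-610 + 337)) = 786210*(277458 + 2*337*(-273)) = 786210*(277458 - 184002) = 786210*93456 = 73476041760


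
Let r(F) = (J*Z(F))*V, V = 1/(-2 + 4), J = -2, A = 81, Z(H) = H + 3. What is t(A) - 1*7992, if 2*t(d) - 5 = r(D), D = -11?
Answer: -15971/2 ≈ -7985.5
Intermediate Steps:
Z(H) = 3 + H
V = 1/2 ≈ 0.50000
r(F) = -3 - F (r(F) = -2*(3 + F)*(1/2) = (-6 - 2*F)*(1/2) = -3 - F)
t(d) = 13/2 (t(d) = 5/2 + (-3 - 1*(-11))/2 = 5/2 + (-3 + 11)/2 = 5/2 + (1/2)*8 = 5/2 + 4 = 13/2)
t(A) - 1*7992 = 13/2 - 1*7992 = 13/2 - 7992 = -15971/2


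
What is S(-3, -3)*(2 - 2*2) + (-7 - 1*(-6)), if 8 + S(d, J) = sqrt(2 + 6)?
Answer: 15 - 4*sqrt(2) ≈ 9.3431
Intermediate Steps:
S(d, J) = -8 + 2*sqrt(2) (S(d, J) = -8 + sqrt(2 + 6) = -8 + sqrt(8) = -8 + 2*sqrt(2))
S(-3, -3)*(2 - 2*2) + (-7 - 1*(-6)) = (-8 + 2*sqrt(2))*(2 - 2*2) + (-7 - 1*(-6)) = (-8 + 2*sqrt(2))*(2 - 4) + (-7 + 6) = (-8 + 2*sqrt(2))*(-2) - 1 = (16 - 4*sqrt(2)) - 1 = 15 - 4*sqrt(2)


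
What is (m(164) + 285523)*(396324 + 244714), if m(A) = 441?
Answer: 183313790632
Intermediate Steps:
(m(164) + 285523)*(396324 + 244714) = (441 + 285523)*(396324 + 244714) = 285964*641038 = 183313790632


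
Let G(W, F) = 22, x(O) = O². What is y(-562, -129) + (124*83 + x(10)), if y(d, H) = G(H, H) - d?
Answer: 10976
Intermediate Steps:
y(d, H) = 22 - d
y(-562, -129) + (124*83 + x(10)) = (22 - 1*(-562)) + (124*83 + 10²) = (22 + 562) + (10292 + 100) = 584 + 10392 = 10976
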